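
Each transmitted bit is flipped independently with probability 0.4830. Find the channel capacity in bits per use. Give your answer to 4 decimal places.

Binary symmetric channel: C = 1 − h₂(ε) where h₂ is the binary entropy function.
h₂(0.4830) = −0.4830·log₂0.4830 − 0.5170·log₂0.5170 = 0.9992.
C = 1 − 0.9992 = 0.0008 bits per channel use.

0.0008 bits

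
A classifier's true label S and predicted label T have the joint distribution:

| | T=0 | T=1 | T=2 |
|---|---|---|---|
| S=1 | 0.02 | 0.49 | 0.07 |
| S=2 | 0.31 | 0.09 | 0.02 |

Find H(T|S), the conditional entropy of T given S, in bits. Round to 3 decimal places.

0.854 bits

Marginals: p(S) = (0.5800, 0.4200), p(T) = (0.3300, 0.5800, 0.0900).
H(T|S) = Σ p(S) · H(T|S=·).
  S=1: p=0.5800, H(T|S=1) = 0.7412
  S=2: p=0.4200, H(T|S=2) = 1.0088
Weighted sum = 0.854 bits.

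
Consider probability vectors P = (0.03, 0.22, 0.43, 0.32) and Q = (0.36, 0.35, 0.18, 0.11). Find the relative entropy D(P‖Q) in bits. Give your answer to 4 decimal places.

0.7783 bits

D(P‖Q) = Σ p·log₂(p/q).
  0.03·log₂(0.03/0.36) = -0.10755
  0.22·log₂(0.22/0.35) = -0.14737
  0.43·log₂(0.43/0.18) = 0.54023
  0.32·log₂(0.32/0.11) = 0.49298
D(P‖Q) = 0.7783 bits.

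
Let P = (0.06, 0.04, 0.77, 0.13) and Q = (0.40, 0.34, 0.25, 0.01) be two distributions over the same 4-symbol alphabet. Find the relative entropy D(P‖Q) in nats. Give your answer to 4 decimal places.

1.0002 nats

D(P‖Q) = Σ p·ln(p/q).
  0.06·ln(0.06/0.40) = -0.11383
  0.04·ln(0.04/0.34) = -0.08560
  0.77·ln(0.77/0.25) = 0.86620
  0.13·ln(0.13/0.01) = 0.33344
D(P‖Q) = 1.0002 nats.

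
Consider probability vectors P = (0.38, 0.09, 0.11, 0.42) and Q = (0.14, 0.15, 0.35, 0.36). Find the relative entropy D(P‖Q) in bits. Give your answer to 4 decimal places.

0.3908 bits

D(P‖Q) = Σ p·log₂(p/q).
  0.38·log₂(0.38/0.14) = 0.54742
  0.09·log₂(0.09/0.15) = -0.06633
  0.11·log₂(0.11/0.35) = -0.18368
  0.42·log₂(0.42/0.36) = 0.09340
D(P‖Q) = 0.3908 bits.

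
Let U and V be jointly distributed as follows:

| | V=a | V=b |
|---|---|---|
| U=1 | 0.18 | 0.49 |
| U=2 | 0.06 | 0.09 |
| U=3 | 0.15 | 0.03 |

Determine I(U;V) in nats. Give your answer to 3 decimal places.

Marginals: p(U) = (0.6700, 0.1500, 0.1800), p(V) = (0.3900, 0.6100).
I(U;V) = H(U) + H(V) − H(U,V).
H(U) = 0.8616, H(V) = 0.6687, H(U,V) = 1.4335.
I(U;V) = 0.8616 + 0.6687 − 1.4335 = 0.097 nats.

0.097 nats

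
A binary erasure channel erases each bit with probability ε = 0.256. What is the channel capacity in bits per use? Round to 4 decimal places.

Binary erasure channel: capacity C = 1 − ε.
C = 1 − 0.256 = 0.7440 bits per channel use.

0.7440 bits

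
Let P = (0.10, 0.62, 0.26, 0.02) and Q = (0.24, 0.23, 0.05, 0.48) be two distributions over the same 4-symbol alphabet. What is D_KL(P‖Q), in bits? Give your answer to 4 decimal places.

D(P‖Q) = Σ p·log₂(p/q).
  0.10·log₂(0.10/0.24) = -0.12630
  0.62·log₂(0.62/0.23) = 0.88699
  0.26·log₂(0.26/0.05) = 0.61841
  0.02·log₂(0.02/0.48) = -0.09170
D(P‖Q) = 1.2874 bits.

1.2874 bits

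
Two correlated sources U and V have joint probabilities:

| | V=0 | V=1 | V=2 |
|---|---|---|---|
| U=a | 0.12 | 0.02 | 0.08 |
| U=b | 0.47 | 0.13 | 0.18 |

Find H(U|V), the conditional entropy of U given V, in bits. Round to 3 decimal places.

0.746 bits

Marginals: p(U) = (0.2200, 0.7800), p(V) = (0.5900, 0.1500, 0.2600).
H(U|V) = Σ p(V) · H(U|V=·).
  V=0: p=0.5900, H(U|V=0) = 0.7287
  V=1: p=0.1500, H(U|V=1) = 0.5665
  V=2: p=0.2600, H(U|V=2) = 0.8905
Weighted sum = 0.746 bits.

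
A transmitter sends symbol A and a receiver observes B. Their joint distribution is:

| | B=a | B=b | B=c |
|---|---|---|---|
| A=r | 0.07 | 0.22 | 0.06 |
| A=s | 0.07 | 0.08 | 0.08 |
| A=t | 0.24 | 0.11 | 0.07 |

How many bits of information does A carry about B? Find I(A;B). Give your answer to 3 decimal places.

0.117 bits

Marginals: p(A) = (0.3500, 0.2300, 0.4200), p(B) = (0.3800, 0.4100, 0.2100).
I(A;B) = Σ p(x,y)·log₂[p(x,y)/(p(x)p(y))].
  (r,a): 0.07·log₂(0.5263) = -0.0648
  (r,b): 0.22·log₂(1.5331) = 0.1356
  (r,c): 0.06·log₂(0.8163) = -0.0176
  (s,a): 0.07·log₂(0.8009) = -0.0224
  (s,b): 0.08·log₂(0.8484) = -0.0190
  (s,c): 0.08·log₂(1.6563) = 0.0582
  (t,a): 0.24·log₂(1.5038) = 0.1413
  (t,b): 0.11·log₂(0.6388) = -0.0711
  (t,c): 0.07·log₂(0.7937) = -0.0233
Sum = 0.117 bits.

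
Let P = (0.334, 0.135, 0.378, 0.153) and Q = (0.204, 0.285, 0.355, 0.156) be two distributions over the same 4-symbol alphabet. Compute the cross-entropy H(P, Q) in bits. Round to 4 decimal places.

1.9853 bits

H(P,Q) = −Σ p·log₂ q.
  −0.334·log₂(0.204) = 0.76598
  −0.135·log₂(0.285) = 0.24448
  −0.378·log₂(0.355) = 0.56477
  −0.153·log₂(0.156) = 0.41010
H(P,Q) = 1.9853 bits.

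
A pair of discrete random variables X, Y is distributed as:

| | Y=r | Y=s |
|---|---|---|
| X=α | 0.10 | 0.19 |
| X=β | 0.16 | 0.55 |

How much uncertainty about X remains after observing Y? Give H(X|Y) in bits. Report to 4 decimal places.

0.8581 bits

Chain rule: H(X|Y) = H(X,Y) − H(Y).
Marginals: p(X) = (0.2900, 0.7100), p(Y) = (0.2600, 0.7400).
H(X,Y) = 1.6848 bits; H(Y) = 0.8267 bits.
H(X|Y) = 1.6848 − 0.8267 = 0.8581 bits.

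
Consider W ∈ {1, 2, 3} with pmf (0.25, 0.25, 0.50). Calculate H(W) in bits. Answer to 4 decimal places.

H(W) = −Σ p·log₂ p.
  −(0.25)·log₂(0.25) = 0.50000
  −(0.25)·log₂(0.25) = 0.50000
  −(0.50)·log₂(0.50) = 0.50000
Sum: 0.50000 + 0.50000 + 0.50000 = 1.5000 bits.

1.5000 bits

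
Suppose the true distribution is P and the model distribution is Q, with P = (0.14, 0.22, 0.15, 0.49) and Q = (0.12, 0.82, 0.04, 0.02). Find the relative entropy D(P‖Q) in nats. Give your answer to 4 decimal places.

1.4977 nats

D(P‖Q) = Σ p·ln(p/q).
  0.14·ln(0.14/0.12) = 0.02158
  0.22·ln(0.22/0.82) = -0.28945
  0.15·ln(0.15/0.04) = 0.19826
  0.49·ln(0.49/0.02) = 1.56735
D(P‖Q) = 1.4977 nats.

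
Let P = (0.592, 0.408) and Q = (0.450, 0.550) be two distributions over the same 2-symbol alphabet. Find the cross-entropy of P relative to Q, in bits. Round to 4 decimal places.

1.0339 bits

H(P,Q) = −Σ p·log₂ q.
  −0.592·log₂(0.450) = 0.68199
  −0.408·log₂(0.550) = 0.35190
H(P,Q) = 1.0339 bits.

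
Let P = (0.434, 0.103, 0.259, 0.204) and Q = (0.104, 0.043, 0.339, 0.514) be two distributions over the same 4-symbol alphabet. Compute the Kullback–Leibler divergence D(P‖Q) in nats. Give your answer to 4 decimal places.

0.4518 nats

D(P‖Q) = Σ p·ln(p/q).
  0.434·ln(0.434/0.104) = 0.62004
  0.103·ln(0.103/0.043) = 0.08997
  0.259·ln(0.259/0.339) = -0.06972
  0.204·ln(0.204/0.514) = -0.18852
D(P‖Q) = 0.4518 nats.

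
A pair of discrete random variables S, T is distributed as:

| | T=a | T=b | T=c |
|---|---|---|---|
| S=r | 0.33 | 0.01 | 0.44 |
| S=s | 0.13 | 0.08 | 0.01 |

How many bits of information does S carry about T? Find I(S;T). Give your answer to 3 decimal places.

Marginals: p(S) = (0.7800, 0.2200), p(T) = (0.4600, 0.0900, 0.4500).
I(S;T) = H(S) + H(T) − H(S,T).
H(S) = 0.7602, H(T) = 1.3464, H(S,T) = 1.8560.
I(S;T) = 0.7602 + 1.3464 − 1.8560 = 0.251 bits.

0.251 bits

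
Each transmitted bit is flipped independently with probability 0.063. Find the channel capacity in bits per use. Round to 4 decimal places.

0.6608 bits

Binary symmetric channel: C = 1 − h₂(ε) where h₂ is the binary entropy function.
h₂(0.063) = −0.063·log₂0.063 − 0.937·log₂0.937 = 0.3392.
C = 1 − 0.3392 = 0.6608 bits per channel use.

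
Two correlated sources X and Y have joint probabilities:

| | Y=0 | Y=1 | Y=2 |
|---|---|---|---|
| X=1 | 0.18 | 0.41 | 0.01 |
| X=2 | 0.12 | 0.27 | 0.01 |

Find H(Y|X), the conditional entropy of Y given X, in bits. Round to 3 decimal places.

1.012 bits

Chain rule: H(Y|X) = H(X,Y) − H(X).
Marginals: p(X) = (0.6000, 0.4000), p(Y) = (0.3000, 0.6800, 0.0200).
H(X,Y) = 1.9827 bits; H(X) = 0.9710 bits.
H(Y|X) = 1.9827 − 0.9710 = 1.012 bits.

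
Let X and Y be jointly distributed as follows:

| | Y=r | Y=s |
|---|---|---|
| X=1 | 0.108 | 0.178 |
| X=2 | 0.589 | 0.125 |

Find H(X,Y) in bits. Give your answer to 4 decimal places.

1.6148 bits

H(X,Y) = −Σ p(x,y)·log₂ p(x,y) over all 4 cells.
  cell (1,r): −0.108·log₂0.108 = 0.34678
  cell (1,s): −0.178·log₂0.178 = 0.44323
  cell (2,r): −0.589·log₂0.589 = 0.44980
  cell (2,s): −0.125·log₂0.125 = 0.37500
Sum = 1.6148 bits.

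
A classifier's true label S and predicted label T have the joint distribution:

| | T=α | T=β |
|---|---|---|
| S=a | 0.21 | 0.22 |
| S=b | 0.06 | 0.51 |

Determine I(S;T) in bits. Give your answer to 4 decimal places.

Marginals: p(S) = (0.4300, 0.5700), p(T) = (0.2700, 0.7300).
I(S;T) = Σ p(x,y)·log₂[p(x,y)/(p(x)p(y))].
  (a,α): 0.21·log₂(1.8088) = 0.17955
  (a,β): 0.22·log₂(0.7009) = -0.11282
  (b,α): 0.06·log₂(0.3899) = -0.08154
  (b,β): 0.51·log₂(1.2257) = 0.14972
Sum = 0.1349 bits.

0.1349 bits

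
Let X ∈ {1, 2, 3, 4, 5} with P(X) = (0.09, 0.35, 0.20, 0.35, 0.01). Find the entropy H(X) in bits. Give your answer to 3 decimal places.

1.904 bits

H(X) = −Σ p·log₂ p.
  −(0.09)·log₂(0.09) = 0.3127
  −(0.35)·log₂(0.35) = 0.5301
  −(0.20)·log₂(0.20) = 0.4644
  −(0.35)·log₂(0.35) = 0.5301
  −(0.01)·log₂(0.01) = 0.0664
Sum: 0.3127 + 0.5301 + 0.4644 + 0.5301 + 0.0664 = 1.904 bits.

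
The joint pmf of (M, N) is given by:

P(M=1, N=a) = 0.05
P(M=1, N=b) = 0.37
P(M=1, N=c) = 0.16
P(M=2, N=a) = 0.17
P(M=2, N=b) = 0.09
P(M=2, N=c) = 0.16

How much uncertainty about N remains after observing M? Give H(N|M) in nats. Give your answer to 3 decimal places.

0.942 nats

Chain rule: H(N|M) = H(M,N) − H(M).
Marginals: p(M) = (0.5800, 0.4200), p(N) = (0.2200, 0.4600, 0.3200).
H(M,N) = 1.6220 nats; H(M) = 0.6803 nats.
H(N|M) = 1.6220 − 0.6803 = 0.942 nats.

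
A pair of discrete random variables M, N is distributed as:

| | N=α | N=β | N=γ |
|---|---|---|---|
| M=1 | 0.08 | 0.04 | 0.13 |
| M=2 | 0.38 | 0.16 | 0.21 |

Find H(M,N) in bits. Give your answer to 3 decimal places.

2.286 bits

H(M,N) = −Σ p(x,y)·log₂ p(x,y) over all 6 cells.
  cell (1,α): −0.08·log₂0.08 = 0.2915
  cell (1,β): −0.04·log₂0.04 = 0.1858
  cell (1,γ): −0.13·log₂0.13 = 0.3826
  cell (2,α): −0.38·log₂0.38 = 0.5305
  cell (2,β): −0.16·log₂0.16 = 0.4230
  cell (2,γ): −0.21·log₂0.21 = 0.4728
Sum = 2.286 bits.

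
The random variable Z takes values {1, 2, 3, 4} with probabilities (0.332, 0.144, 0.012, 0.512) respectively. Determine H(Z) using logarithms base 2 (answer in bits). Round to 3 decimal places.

H(Z) = −Σ p·log₂ p.
  −(0.332)·log₂(0.332) = 0.5281
  −(0.144)·log₂(0.144) = 0.4026
  −(0.012)·log₂(0.012) = 0.0766
  −(0.512)·log₂(0.512) = 0.4945
Sum: 0.5281 + 0.4026 + 0.0766 + 0.4945 = 1.502 bits.

1.502 bits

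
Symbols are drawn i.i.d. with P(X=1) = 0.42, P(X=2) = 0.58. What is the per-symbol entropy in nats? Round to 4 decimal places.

0.6803 nats

H(X) = −Σ p·ln p.
  −(0.42)·ln(0.42) = 0.36435
  −(0.58)·ln(0.58) = 0.31594
Sum: 0.36435 + 0.31594 = 0.6803 nats.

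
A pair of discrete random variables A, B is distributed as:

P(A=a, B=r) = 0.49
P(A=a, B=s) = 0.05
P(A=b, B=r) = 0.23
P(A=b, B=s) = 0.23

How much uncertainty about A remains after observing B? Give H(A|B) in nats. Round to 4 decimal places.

0.5824 nats

Marginals: p(A) = (0.5400, 0.4600), p(B) = (0.7200, 0.2800).
H(A|B) = Σ p(B) · H(A|B=·).
  B=r: p=0.7200, H(A|B=r) = 0.6264
  B=s: p=0.2800, H(A|B=s) = 0.4692
Weighted sum = 0.5824 nats.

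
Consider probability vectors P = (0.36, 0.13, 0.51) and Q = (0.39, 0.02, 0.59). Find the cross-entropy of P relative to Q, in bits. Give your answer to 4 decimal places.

H(P,Q) = −Σ p·log₂ q.
  −0.36·log₂(0.39) = 0.48904
  −0.13·log₂(0.02) = 0.73370
  −0.51·log₂(0.59) = 0.38822
H(P,Q) = 1.6110 bits.

1.6110 bits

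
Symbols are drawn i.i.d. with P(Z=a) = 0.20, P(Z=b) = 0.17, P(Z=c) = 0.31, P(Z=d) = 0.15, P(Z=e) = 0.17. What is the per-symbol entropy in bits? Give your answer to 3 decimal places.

H(Z) = −Σ p·log₂ p.
  −(0.20)·log₂(0.20) = 0.4644
  −(0.17)·log₂(0.17) = 0.4346
  −(0.31)·log₂(0.31) = 0.5238
  −(0.15)·log₂(0.15) = 0.4105
  −(0.17)·log₂(0.17) = 0.4346
Sum: 0.4644 + 0.4346 + 0.5238 + 0.4105 + 0.4346 = 2.268 bits.

2.268 bits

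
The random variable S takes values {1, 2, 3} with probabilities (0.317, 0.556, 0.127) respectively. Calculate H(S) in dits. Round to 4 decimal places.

0.4137 dits

H(S) = −Σ p·log₁₀ p.
  −(0.317)·log₁₀(0.317) = 0.15816
  −(0.556)·log₁₀(0.556) = 0.14174
  −(0.127)·log₁₀(0.127) = 0.11382
Sum: 0.15816 + 0.14174 + 0.11382 = 0.4137 dits.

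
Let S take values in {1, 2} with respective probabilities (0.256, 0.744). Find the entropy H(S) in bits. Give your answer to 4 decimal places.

H(S) = −Σ p·log₂ p.
  −(0.256)·log₂(0.256) = 0.50324
  −(0.744)·log₂(0.744) = 0.31741
Sum: 0.50324 + 0.31741 = 0.8207 bits.

0.8207 bits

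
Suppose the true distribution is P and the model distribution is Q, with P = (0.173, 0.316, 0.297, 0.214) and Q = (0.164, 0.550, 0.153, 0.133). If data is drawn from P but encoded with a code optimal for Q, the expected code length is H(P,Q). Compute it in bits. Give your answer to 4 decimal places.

H(P,Q) = −Σ p·log₂ q.
  −0.173·log₂(0.164) = 0.45122
  −0.316·log₂(0.550) = 0.27255
  −0.297·log₂(0.153) = 0.80439
  −0.214·log₂(0.133) = 0.62285
H(P,Q) = 2.1510 bits.

2.1510 bits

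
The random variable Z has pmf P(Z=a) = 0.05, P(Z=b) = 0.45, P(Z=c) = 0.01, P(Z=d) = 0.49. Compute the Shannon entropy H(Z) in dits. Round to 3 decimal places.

H(Z) = −Σ p·log₁₀ p.
  −(0.05)·log₁₀(0.05) = 0.0651
  −(0.45)·log₁₀(0.45) = 0.1561
  −(0.01)·log₁₀(0.01) = 0.0200
  −(0.49)·log₁₀(0.49) = 0.1518
Sum: 0.0651 + 0.1561 + 0.0200 + 0.1518 = 0.393 dits.

0.393 dits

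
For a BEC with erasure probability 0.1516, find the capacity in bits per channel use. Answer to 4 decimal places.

0.8484 bits

Binary erasure channel: capacity C = 1 − ε.
C = 1 − 0.1516 = 0.8484 bits per channel use.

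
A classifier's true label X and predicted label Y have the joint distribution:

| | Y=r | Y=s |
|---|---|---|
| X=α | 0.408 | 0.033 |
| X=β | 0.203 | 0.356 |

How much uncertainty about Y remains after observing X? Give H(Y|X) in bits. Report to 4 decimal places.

0.6976 bits

Chain rule: H(Y|X) = H(X,Y) − H(X).
Marginals: p(X) = (0.4410, 0.5590), p(Y) = (0.6110, 0.3890).
H(X,Y) = 1.6875 bits; H(X) = 0.9899 bits.
H(Y|X) = 1.6875 − 0.9899 = 0.6976 bits.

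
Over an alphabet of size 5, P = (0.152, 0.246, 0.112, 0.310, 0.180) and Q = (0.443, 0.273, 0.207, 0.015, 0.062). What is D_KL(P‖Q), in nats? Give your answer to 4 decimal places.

D(P‖Q) = Σ p·ln(p/q).
  0.152·ln(0.152/0.443) = -0.16259
  0.246·ln(0.246/0.273) = -0.02562
  0.112·ln(0.112/0.207) = -0.06879
  0.310·ln(0.310/0.015) = 0.93884
  0.180·ln(0.180/0.062) = 0.19185
D(P‖Q) = 0.8737 nats.

0.8737 nats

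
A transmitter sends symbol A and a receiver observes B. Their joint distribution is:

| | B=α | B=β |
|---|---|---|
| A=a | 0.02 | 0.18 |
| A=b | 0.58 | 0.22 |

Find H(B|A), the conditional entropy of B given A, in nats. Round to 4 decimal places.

Marginals: p(A) = (0.2000, 0.8000), p(B) = (0.6000, 0.4000).
H(B|A) = Σ p(A) · H(B|A=·).
  A=a: p=0.2000, H(B|A=a) = 0.3251
  A=b: p=0.8000, H(B|A=b) = 0.5882
Weighted sum = 0.5356 nats.

0.5356 nats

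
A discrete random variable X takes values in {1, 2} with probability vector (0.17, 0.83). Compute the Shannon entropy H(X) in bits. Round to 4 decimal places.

0.6577 bits

H(X) = −Σ p·log₂ p.
  −(0.17)·log₂(0.17) = 0.43459
  −(0.83)·log₂(0.83) = 0.22312
Sum: 0.43459 + 0.22312 = 0.6577 bits.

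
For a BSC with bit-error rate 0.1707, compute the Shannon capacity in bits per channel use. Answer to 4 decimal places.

0.3407 bits

Binary symmetric channel: C = 1 − h₂(ε) where h₂ is the binary entropy function.
h₂(0.1707) = −0.1707·log₂0.1707 − 0.8293·log₂0.8293 = 0.6593.
C = 1 − 0.6593 = 0.3407 bits per channel use.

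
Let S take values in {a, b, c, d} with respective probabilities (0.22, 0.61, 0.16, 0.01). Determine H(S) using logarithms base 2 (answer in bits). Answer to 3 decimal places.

H(S) = −Σ p·log₂ p.
  −(0.22)·log₂(0.22) = 0.4806
  −(0.61)·log₂(0.61) = 0.4350
  −(0.16)·log₂(0.16) = 0.4230
  −(0.01)·log₂(0.01) = 0.0664
Sum: 0.4806 + 0.4350 + 0.4230 + 0.0664 = 1.405 bits.

1.405 bits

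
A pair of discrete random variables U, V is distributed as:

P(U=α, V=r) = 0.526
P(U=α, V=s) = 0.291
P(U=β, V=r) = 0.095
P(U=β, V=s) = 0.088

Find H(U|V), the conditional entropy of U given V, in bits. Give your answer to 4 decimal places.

Marginals: p(U) = (0.8170, 0.1830), p(V) = (0.6210, 0.3790).
H(U|V) = Σ p(V) · H(U|V=·).
  V=r: p=0.6210, H(U|V=r) = 0.6172
  V=s: p=0.3790, H(U|V=s) = 0.7818
Weighted sum = 0.6796 bits.

0.6796 bits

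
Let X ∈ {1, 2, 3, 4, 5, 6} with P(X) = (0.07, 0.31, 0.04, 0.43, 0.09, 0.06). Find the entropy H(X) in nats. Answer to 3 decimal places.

H(X) = −Σ p·ln p.
  −(0.07)·ln(0.07) = 0.1861
  −(0.31)·ln(0.31) = 0.3631
  −(0.04)·ln(0.04) = 0.1288
  −(0.43)·ln(0.43) = 0.3629
  −(0.09)·ln(0.09) = 0.2167
  −(0.06)·ln(0.06) = 0.1688
Sum: 0.1861 + 0.3631 + 0.1288 + 0.3629 + 0.2167 + 0.1688 = 1.426 nats.

1.426 nats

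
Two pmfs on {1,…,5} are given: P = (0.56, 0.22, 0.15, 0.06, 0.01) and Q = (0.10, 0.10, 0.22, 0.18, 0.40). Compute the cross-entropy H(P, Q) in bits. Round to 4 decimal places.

H(P,Q) = −Σ p·log₂ q.
  −0.56·log₂(0.10) = 1.86028
  −0.22·log₂(0.10) = 0.73082
  −0.15·log₂(0.22) = 0.32766
  −0.06·log₂(0.18) = 0.14844
  −0.01·log₂(0.40) = 0.01322
H(P,Q) = 3.0804 bits.

3.0804 bits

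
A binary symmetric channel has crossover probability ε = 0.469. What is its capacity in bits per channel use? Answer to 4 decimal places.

Binary symmetric channel: C = 1 − h₂(ε) where h₂ is the binary entropy function.
h₂(0.469) = −0.469·log₂0.469 − 0.531·log₂0.531 = 0.9972.
C = 1 − 0.9972 = 0.0028 bits per channel use.

0.0028 bits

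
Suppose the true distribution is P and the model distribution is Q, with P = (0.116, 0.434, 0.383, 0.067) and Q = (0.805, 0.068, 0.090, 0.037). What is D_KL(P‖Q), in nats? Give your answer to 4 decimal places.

1.1742 nats

D(P‖Q) = Σ p·ln(p/q).
  0.116·ln(0.116/0.805) = -0.22472
  0.434·ln(0.434/0.068) = 0.80443
  0.383·ln(0.383/0.090) = 0.55467
  0.067·ln(0.067/0.037) = 0.03978
D(P‖Q) = 1.1742 nats.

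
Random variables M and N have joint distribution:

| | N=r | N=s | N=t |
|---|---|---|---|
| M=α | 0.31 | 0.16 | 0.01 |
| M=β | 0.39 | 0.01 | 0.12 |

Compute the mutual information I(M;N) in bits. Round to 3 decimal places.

Marginals: p(M) = (0.4800, 0.5200), p(N) = (0.7000, 0.1700, 0.1300).
I(M;N) = H(M) + H(N) − H(M,N).
H(M) = 0.9988, H(N) = 1.1774, H(M,N) = 1.9766.
I(M;N) = 0.9988 + 1.1774 − 1.9766 = 0.200 bits.

0.200 bits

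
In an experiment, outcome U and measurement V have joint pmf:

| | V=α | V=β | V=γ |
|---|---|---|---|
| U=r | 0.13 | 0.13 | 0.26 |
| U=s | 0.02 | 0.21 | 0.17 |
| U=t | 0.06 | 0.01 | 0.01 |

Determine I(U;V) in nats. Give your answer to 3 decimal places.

0.116 nats

Marginals: p(U) = (0.5200, 0.4000, 0.0800), p(V) = (0.2100, 0.3500, 0.4400).
I(U;V) = Σ p(x,y)·ln[p(x,y)/(p(x)p(y))].
  (r,α): 0.13·ln(1.1905) = 0.0227
  (r,β): 0.13·ln(0.7143) = -0.0437
  (r,γ): 0.26·ln(1.1364) = 0.0332
  (s,α): 0.02·ln(0.2381) = -0.0287
  (s,β): 0.21·ln(1.5000) = 0.0851
  (s,γ): 0.17·ln(0.9659) = -0.0059
  (t,α): 0.06·ln(3.5714) = 0.0764
  (t,β): 0.01·ln(0.3571) = -0.0103
  (t,γ): 0.01·ln(0.2841) = -0.0126
Sum = 0.116 nats.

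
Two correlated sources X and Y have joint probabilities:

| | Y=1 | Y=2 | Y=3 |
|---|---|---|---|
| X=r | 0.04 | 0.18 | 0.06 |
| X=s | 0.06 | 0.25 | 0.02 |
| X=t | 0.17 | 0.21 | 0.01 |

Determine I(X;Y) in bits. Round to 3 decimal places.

Marginals: p(X) = (0.2800, 0.3300, 0.3900), p(Y) = (0.2700, 0.6400, 0.0900).
I(X;Y) = Σ p(x,y)·log₂[p(x,y)/(p(x)p(y))].
  (r,1): 0.04·log₂(0.5291) = -0.0367
  (r,2): 0.18·log₂(1.0045) = 0.0012
  (r,3): 0.06·log₂(2.3810) = 0.0751
  (s,1): 0.06·log₂(0.6734) = -0.0342
  (s,2): 0.25·log₂(1.1837) = 0.0608
  (s,3): 0.02·log₂(0.6734) = -0.0114
  (t,1): 0.17·log₂(1.6144) = 0.1175
  (t,2): 0.21·log₂(0.8413) = -0.0523
  (t,3): 0.01·log₂(0.2849) = -0.0181
Sum = 0.102 bits.

0.102 bits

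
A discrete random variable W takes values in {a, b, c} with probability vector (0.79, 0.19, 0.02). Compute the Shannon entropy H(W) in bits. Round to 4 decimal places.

H(W) = −Σ p·log₂ p.
  −(0.79)·log₂(0.79) = 0.26866
  −(0.19)·log₂(0.19) = 0.45523
  −(0.02)·log₂(0.02) = 0.11288
Sum: 0.26866 + 0.45523 + 0.11288 = 0.8368 bits.

0.8368 bits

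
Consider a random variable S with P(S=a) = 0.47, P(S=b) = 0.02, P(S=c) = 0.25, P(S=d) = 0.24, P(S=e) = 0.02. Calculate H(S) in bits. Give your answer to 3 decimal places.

H(S) = −Σ p·log₂ p.
  −(0.47)·log₂(0.47) = 0.5120
  −(0.02)·log₂(0.02) = 0.1129
  −(0.25)·log₂(0.25) = 0.5000
  −(0.24)·log₂(0.24) = 0.4941
  −(0.02)·log₂(0.02) = 0.1129
Sum: 0.5120 + 0.1129 + 0.5000 + 0.4941 + 0.1129 = 1.732 bits.

1.732 bits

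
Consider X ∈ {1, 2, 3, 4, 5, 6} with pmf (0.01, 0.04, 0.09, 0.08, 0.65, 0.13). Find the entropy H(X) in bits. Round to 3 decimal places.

1.643 bits

H(X) = −Σ p·log₂ p.
  −(0.01)·log₂(0.01) = 0.0664
  −(0.04)·log₂(0.04) = 0.1858
  −(0.09)·log₂(0.09) = 0.3127
  −(0.08)·log₂(0.08) = 0.2915
  −(0.65)·log₂(0.65) = 0.4040
  −(0.13)·log₂(0.13) = 0.3826
Sum: 0.0664 + 0.1858 + 0.3127 + 0.2915 + 0.4040 + 0.3826 = 1.643 bits.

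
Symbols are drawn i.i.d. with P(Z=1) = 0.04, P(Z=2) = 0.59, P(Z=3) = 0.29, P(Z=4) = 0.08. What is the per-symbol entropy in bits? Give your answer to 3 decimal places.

1.444 bits

H(Z) = −Σ p·log₂ p.
  −(0.04)·log₂(0.04) = 0.1858
  −(0.59)·log₂(0.59) = 0.4491
  −(0.29)·log₂(0.29) = 0.5179
  −(0.08)·log₂(0.08) = 0.2915
Sum: 0.1858 + 0.4491 + 0.5179 + 0.2915 = 1.444 bits.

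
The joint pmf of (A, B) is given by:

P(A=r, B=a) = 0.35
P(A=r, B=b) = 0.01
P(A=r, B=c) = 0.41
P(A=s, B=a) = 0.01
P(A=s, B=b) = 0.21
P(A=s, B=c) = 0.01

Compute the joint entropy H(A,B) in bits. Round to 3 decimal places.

1.730 bits

H(A,B) = −Σ p(x,y)·log₂ p(x,y) over all 6 cells.
  cell (r,a): −0.35·log₂0.35 = 0.5301
  cell (r,b): −0.01·log₂0.01 = 0.0664
  cell (r,c): −0.41·log₂0.41 = 0.5274
  cell (s,a): −0.01·log₂0.01 = 0.0664
  cell (s,b): −0.21·log₂0.21 = 0.4728
  cell (s,c): −0.01·log₂0.01 = 0.0664
Sum = 1.730 bits.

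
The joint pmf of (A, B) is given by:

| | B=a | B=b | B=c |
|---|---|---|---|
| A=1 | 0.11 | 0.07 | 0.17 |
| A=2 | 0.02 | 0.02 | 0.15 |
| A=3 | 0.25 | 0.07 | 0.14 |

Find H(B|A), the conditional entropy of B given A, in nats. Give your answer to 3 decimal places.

0.939 nats

Chain rule: H(B|A) = H(A,B) − H(A).
Marginals: p(A) = (0.3500, 0.1900, 0.4600), p(B) = (0.3800, 0.1600, 0.4600).
H(A,B) = 1.9792 nats; H(A) = 1.0402 nats.
H(B|A) = 1.9792 − 1.0402 = 0.939 nats.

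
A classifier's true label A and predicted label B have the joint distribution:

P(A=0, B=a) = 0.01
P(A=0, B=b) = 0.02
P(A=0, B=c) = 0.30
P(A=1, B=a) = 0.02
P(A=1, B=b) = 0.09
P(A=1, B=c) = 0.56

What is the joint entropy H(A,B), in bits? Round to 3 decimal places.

1.594 bits

H(A,B) = −Σ p(x,y)·log₂ p(x,y) over all 6 cells.
  cell (0,a): −0.01·log₂0.01 = 0.0664
  cell (0,b): −0.02·log₂0.02 = 0.1129
  cell (0,c): −0.30·log₂0.30 = 0.5211
  cell (1,a): −0.02·log₂0.02 = 0.1129
  cell (1,b): −0.09·log₂0.09 = 0.3127
  cell (1,c): −0.56·log₂0.56 = 0.4684
Sum = 1.594 bits.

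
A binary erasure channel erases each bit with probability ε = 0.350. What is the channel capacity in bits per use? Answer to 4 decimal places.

Binary erasure channel: capacity C = 1 − ε.
C = 1 − 0.350 = 0.6500 bits per channel use.

0.6500 bits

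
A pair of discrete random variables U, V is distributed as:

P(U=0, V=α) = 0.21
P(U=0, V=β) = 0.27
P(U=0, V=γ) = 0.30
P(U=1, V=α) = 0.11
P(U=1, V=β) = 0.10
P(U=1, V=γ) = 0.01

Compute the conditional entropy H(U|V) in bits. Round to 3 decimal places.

0.672 bits

Chain rule: H(U|V) = H(U,V) − H(V).
Marginals: p(U) = (0.7800, 0.2200), p(V) = (0.3200, 0.3700, 0.3100).
H(U,V) = 2.2529 bits; H(V) = 1.5806 bits.
H(U|V) = 2.2529 − 1.5806 = 0.672 bits.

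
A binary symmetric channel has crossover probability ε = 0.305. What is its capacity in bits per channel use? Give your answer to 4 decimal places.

Binary symmetric channel: C = 1 − h₂(ε) where h₂ is the binary entropy function.
h₂(0.305) = −0.305·log₂0.305 − 0.695·log₂0.695 = 0.8873.
C = 1 − 0.8873 = 0.1127 bits per channel use.

0.1127 bits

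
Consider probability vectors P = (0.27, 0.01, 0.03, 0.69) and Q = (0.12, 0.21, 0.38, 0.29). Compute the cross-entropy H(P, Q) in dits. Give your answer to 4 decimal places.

0.6390 dits

H(P,Q) = −Σ p·log₁₀ q.
  −0.27·log₁₀(0.12) = 0.24862
  −0.01·log₁₀(0.21) = 0.00678
  −0.03·log₁₀(0.38) = 0.01261
  −0.69·log₁₀(0.29) = 0.37095
H(P,Q) = 0.6390 dits.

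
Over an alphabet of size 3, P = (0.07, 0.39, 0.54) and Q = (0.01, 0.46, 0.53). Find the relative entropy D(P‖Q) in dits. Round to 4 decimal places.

0.0356 dits

D(P‖Q) = Σ p·log₁₀(p/q).
  0.07·log₁₀(0.07/0.01) = 0.05916
  0.39·log₁₀(0.39/0.46) = -0.02796
  0.54·log₁₀(0.54/0.53) = 0.00438
D(P‖Q) = 0.0356 dits.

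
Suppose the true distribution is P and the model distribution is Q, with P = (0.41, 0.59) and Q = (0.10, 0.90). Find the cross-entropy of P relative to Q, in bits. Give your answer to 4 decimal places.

H(P,Q) = −Σ p·log₂ q.
  −0.41·log₂(0.10) = 1.36199
  −0.59·log₂(0.90) = 0.08968
H(P,Q) = 1.4517 bits.

1.4517 bits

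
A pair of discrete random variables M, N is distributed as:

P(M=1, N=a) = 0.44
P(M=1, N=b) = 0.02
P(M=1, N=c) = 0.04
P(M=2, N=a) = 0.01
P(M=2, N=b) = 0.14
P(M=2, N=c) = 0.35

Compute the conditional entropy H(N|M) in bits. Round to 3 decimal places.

0.813 bits

Marginals: p(M) = (0.5000, 0.5000), p(N) = (0.4500, 0.1600, 0.3900).
H(N|M) = Σ p(M) · H(N|M=·).
  M=1: p=0.5000, H(N|M=1) = 0.6396
  M=2: p=0.5000, H(N|M=2) = 0.9873
Weighted sum = 0.813 bits.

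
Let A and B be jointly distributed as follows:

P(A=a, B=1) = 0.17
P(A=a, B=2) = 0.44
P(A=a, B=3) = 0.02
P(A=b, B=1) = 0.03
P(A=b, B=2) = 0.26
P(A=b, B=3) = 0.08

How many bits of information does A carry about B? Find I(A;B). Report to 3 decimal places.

Marginals: p(A) = (0.6300, 0.3700), p(B) = (0.2000, 0.7000, 0.1000).
I(A;B) = Σ p(x,y)·log₂[p(x,y)/(p(x)p(y))].
  (a,1): 0.17·log₂(1.3492) = 0.0735
  (a,2): 0.44·log₂(0.9977) = -0.0014
  (a,3): 0.02·log₂(0.3175) = -0.0331
  (b,1): 0.03·log₂(0.4054) = -0.0391
  (b,2): 0.26·log₂(1.0039) = 0.0014
  (b,3): 0.08·log₂(2.1622) = 0.0890
Sum = 0.090 bits.

0.090 bits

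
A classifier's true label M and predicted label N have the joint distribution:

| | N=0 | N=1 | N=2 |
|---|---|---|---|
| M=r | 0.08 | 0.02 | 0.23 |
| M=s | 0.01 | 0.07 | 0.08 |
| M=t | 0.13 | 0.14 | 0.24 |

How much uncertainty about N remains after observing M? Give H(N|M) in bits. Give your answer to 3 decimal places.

Marginals: p(M) = (0.3300, 0.1600, 0.5100), p(N) = (0.2200, 0.2300, 0.5500).
H(N|M) = Σ p(M) · H(N|M=·).
  M=r: p=0.3300, H(N|M=r) = 1.1037
  M=s: p=0.1600, H(N|M=s) = 1.2718
  M=t: p=0.5100, H(N|M=t) = 1.5264
Weighted sum = 1.346 bits.

1.346 bits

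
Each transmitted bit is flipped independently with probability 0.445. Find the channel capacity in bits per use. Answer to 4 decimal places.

0.0087 bits

Binary symmetric channel: C = 1 − h₂(ε) where h₂ is the binary entropy function.
h₂(0.445) = −0.445·log₂0.445 − 0.555·log₂0.555 = 0.9913.
C = 1 − 0.9913 = 0.0087 bits per channel use.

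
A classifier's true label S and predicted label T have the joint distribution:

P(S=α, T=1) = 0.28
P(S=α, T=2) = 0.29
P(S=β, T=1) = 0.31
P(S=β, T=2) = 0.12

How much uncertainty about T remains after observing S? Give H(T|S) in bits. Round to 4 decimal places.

Marginals: p(S) = (0.5700, 0.4300), p(T) = (0.5900, 0.4100).
H(T|S) = Σ p(S) · H(T|S=·).
  S=α: p=0.5700, H(T|S=α) = 0.9998
  S=β: p=0.4300, H(T|S=β) = 0.8542
Weighted sum = 0.9372 bits.

0.9372 bits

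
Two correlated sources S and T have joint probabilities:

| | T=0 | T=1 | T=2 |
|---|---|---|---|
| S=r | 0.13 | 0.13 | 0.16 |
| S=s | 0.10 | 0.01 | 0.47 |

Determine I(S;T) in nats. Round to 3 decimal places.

0.130 nats

Marginals: p(S) = (0.4200, 0.5800), p(T) = (0.2300, 0.1400, 0.6300).
I(S;T) = Σ p(x,y)·ln[p(x,y)/(p(x)p(y))].
  (r,0): 0.13·ln(1.3458) = 0.0386
  (r,1): 0.13·ln(2.2109) = 0.1031
  (r,2): 0.16·ln(0.6047) = -0.0805
  (s,0): 0.10·ln(0.7496) = -0.0288
  (s,1): 0.01·ln(0.1232) = -0.0209
  (s,2): 0.47·ln(1.2863) = 0.1183
Sum = 0.130 nats.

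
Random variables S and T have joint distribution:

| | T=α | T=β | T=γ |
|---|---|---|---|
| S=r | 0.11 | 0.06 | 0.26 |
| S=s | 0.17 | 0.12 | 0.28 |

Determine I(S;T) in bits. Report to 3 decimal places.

Marginals: p(S) = (0.4300, 0.5700), p(T) = (0.2800, 0.1800, 0.5400).
I(S;T) = H(S) + H(T) − H(S,T).
H(S) = 0.9858, H(T) = 1.4396, H(S,T) = 2.4150.
I(S;T) = 0.9858 + 1.4396 − 2.4150 = 0.010 bits.

0.010 bits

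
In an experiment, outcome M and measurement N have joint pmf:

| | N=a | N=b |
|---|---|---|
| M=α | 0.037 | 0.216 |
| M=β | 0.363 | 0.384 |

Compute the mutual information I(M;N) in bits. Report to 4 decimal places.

Marginals: p(M) = (0.2530, 0.7470), p(N) = (0.4000, 0.6000).
I(M;N) = H(M) + H(N) − H(M,N).
H(M) = 0.8160, H(N) = 0.9710, H(M,N) = 1.7145.
I(M;N) = 0.8160 + 0.9710 − 1.7145 = 0.0725 bits.

0.0725 bits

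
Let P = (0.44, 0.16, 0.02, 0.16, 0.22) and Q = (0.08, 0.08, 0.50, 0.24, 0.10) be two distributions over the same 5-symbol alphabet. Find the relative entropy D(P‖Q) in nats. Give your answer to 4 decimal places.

0.9052 nats

D(P‖Q) = Σ p·ln(p/q).
  0.44·ln(0.44/0.08) = 0.75009
  0.16·ln(0.16/0.08) = 0.11090
  0.02·ln(0.02/0.50) = -0.06438
  0.16·ln(0.16/0.24) = -0.06487
  0.22·ln(0.22/0.10) = 0.17346
D(P‖Q) = 0.9052 nats.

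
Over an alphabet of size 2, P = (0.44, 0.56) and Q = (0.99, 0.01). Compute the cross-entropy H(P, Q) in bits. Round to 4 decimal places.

3.7269 bits

H(P,Q) = −Σ p·log₂ q.
  −0.44·log₂(0.99) = 0.00638
  −0.56·log₂(0.01) = 3.72056
H(P,Q) = 3.7269 bits.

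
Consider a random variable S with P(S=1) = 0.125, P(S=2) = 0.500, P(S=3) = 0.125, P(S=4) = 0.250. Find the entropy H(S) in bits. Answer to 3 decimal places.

1.750 bits

H(S) = −Σ p·log₂ p.
  −(0.125)·log₂(0.125) = 0.3750
  −(0.500)·log₂(0.500) = 0.5000
  −(0.125)·log₂(0.125) = 0.3750
  −(0.250)·log₂(0.250) = 0.5000
Sum: 0.3750 + 0.5000 + 0.3750 + 0.5000 = 1.750 bits.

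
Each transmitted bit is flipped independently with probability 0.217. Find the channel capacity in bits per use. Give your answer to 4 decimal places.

Binary symmetric channel: C = 1 − h₂(ε) where h₂ is the binary entropy function.
h₂(0.217) = −0.217·log₂0.217 − 0.783·log₂0.783 = 0.7547.
C = 1 − 0.7547 = 0.2453 bits per channel use.

0.2453 bits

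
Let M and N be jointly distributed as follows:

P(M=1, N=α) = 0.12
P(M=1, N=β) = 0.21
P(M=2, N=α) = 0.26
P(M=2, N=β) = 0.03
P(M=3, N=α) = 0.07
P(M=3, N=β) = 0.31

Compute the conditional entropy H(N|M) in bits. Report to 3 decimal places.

Marginals: p(M) = (0.3300, 0.2900, 0.3800), p(N) = (0.4500, 0.5500).
H(N|M) = Σ p(M) · H(N|M=·).
  M=1: p=0.3300, H(N|M=1) = 0.9457
  M=2: p=0.2900, H(N|M=2) = 0.4798
  M=3: p=0.3800, H(N|M=3) = 0.6892
Weighted sum = 0.713 bits.

0.713 bits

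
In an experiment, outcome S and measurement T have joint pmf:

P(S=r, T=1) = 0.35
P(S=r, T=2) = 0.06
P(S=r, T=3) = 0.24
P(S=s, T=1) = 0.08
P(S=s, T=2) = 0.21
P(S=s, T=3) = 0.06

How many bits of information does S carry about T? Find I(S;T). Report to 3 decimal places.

Marginals: p(S) = (0.6500, 0.3500), p(T) = (0.4300, 0.2700, 0.3000).
I(S;T) = Σ p(x,y)·log₂[p(x,y)/(p(x)p(y))].
  (r,1): 0.35·log₂(1.2522) = 0.1136
  (r,2): 0.06·log₂(0.3419) = -0.0929
  (r,3): 0.24·log₂(1.2308) = 0.0719
  (s,1): 0.08·log₂(0.5316) = -0.0729
  (s,2): 0.21·log₂(2.2222) = 0.2419
  (s,3): 0.06·log₂(0.5714) = -0.0484
Sum = 0.213 bits.

0.213 bits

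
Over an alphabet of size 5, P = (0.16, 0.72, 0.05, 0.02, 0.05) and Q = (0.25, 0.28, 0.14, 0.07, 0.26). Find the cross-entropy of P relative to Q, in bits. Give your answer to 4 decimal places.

H(P,Q) = −Σ p·log₂ q.
  −0.16·log₂(0.25) = 0.32000
  −0.72·log₂(0.28) = 1.32228
  −0.05·log₂(0.14) = 0.14183
  −0.02·log₂(0.07) = 0.07673
  −0.05·log₂(0.26) = 0.09717
H(P,Q) = 1.9580 bits.

1.9580 bits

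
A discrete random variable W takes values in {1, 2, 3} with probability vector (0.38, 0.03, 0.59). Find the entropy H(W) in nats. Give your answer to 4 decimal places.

H(W) = −Σ p·ln p.
  −(0.38)·ln(0.38) = 0.36768
  −(0.03)·ln(0.03) = 0.10520
  −(0.59)·ln(0.59) = 0.31130
Sum: 0.36768 + 0.10520 + 0.31130 = 0.7842 nats.

0.7842 nats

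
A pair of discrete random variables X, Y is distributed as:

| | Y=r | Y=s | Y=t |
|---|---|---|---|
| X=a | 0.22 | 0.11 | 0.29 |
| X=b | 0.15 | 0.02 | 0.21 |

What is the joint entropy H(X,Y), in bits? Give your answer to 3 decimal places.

2.345 bits

H(X,Y) = −Σ p(x,y)·log₂ p(x,y) over all 6 cells.
  cell (a,r): −0.22·log₂0.22 = 0.4806
  cell (a,s): −0.11·log₂0.11 = 0.3503
  cell (a,t): −0.29·log₂0.29 = 0.5179
  cell (b,r): −0.15·log₂0.15 = 0.4105
  cell (b,s): −0.02·log₂0.02 = 0.1129
  cell (b,t): −0.21·log₂0.21 = 0.4728
Sum = 2.345 bits.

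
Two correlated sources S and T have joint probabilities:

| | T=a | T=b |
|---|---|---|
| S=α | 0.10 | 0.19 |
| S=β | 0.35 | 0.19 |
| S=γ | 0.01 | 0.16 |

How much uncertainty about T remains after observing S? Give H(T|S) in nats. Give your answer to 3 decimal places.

Marginals: p(S) = (0.2900, 0.5400, 0.1700), p(T) = (0.4600, 0.5400).
H(T|S) = Σ p(S) · H(T|S=·).
  S=α: p=0.2900, H(T|S=α) = 0.6442
  S=β: p=0.5400, H(T|S=β) = 0.6486
  S=γ: p=0.1700, H(T|S=γ) = 0.2237
Weighted sum = 0.575 nats.

0.575 nats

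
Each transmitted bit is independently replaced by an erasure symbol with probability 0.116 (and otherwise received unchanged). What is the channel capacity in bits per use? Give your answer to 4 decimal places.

Binary erasure channel: capacity C = 1 − ε.
C = 1 − 0.116 = 0.8840 bits per channel use.

0.8840 bits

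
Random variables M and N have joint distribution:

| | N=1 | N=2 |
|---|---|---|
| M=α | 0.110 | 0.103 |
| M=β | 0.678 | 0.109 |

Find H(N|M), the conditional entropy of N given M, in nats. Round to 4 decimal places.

Chain rule: H(N|M) = H(M,N) − H(M).
Marginals: p(M) = (0.2130, 0.7870), p(N) = (0.7880, 0.2120).
H(M,N) = 0.9820 nats; H(M) = 0.5179 nats.
H(N|M) = 0.9820 − 0.5179 = 0.4641 nats.

0.4641 nats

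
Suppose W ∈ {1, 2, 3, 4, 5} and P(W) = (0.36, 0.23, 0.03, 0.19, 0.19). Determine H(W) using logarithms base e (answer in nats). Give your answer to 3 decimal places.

H(W) = −Σ p·ln p.
  −(0.36)·ln(0.36) = 0.3678
  −(0.23)·ln(0.23) = 0.3380
  −(0.03)·ln(0.03) = 0.1052
  −(0.19)·ln(0.19) = 0.3155
  −(0.19)·ln(0.19) = 0.3155
Sum: 0.3678 + 0.3380 + 0.1052 + 0.3155 + 0.3155 = 1.442 nats.

1.442 nats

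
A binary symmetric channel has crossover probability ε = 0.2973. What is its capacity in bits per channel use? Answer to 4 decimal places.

0.1220 bits

Binary symmetric channel: C = 1 − h₂(ε) where h₂ is the binary entropy function.
h₂(0.2973) = −0.2973·log₂0.2973 − 0.7027·log₂0.7027 = 0.8780.
C = 1 − 0.8780 = 0.1220 bits per channel use.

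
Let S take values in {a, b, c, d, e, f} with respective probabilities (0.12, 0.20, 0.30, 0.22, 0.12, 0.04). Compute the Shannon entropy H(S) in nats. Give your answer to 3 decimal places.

1.654 nats

H(S) = −Σ p·ln p.
  −(0.12)·ln(0.12) = 0.2544
  −(0.20)·ln(0.20) = 0.3219
  −(0.30)·ln(0.30) = 0.3612
  −(0.22)·ln(0.22) = 0.3331
  −(0.12)·ln(0.12) = 0.2544
  −(0.04)·ln(0.04) = 0.1288
Sum: 0.2544 + 0.3219 + 0.3612 + 0.3331 + 0.2544 + 0.1288 = 1.654 nats.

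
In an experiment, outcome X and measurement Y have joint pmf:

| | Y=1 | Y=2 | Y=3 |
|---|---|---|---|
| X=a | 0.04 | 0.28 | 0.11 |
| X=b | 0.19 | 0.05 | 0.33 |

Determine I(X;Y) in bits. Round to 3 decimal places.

Marginals: p(X) = (0.4300, 0.5700), p(Y) = (0.2300, 0.3300, 0.4400).
I(X;Y) = H(X) + H(Y) − H(X,Y).
H(X) = 0.9858, H(Y) = 1.5366, H(X,Y) = 2.2494.
I(X;Y) = 0.9858 + 1.5366 − 2.2494 = 0.273 bits.

0.273 bits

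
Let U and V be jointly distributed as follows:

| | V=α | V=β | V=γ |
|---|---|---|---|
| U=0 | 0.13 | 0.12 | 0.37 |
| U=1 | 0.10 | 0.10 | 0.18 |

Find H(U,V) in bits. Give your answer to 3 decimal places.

H(U,V) = −Σ p(x,y)·log₂ p(x,y) over all 6 cells.
  cell (0,α): −0.13·log₂0.13 = 0.3826
  cell (0,β): −0.12·log₂0.12 = 0.3671
  cell (0,γ): −0.37·log₂0.37 = 0.5307
  cell (1,α): −0.10·log₂0.10 = 0.3322
  cell (1,β): −0.10·log₂0.10 = 0.3322
  cell (1,γ): −0.18·log₂0.18 = 0.4453
Sum = 2.390 bits.

2.390 bits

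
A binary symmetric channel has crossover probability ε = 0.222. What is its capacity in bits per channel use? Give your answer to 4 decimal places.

0.2362 bits

Binary symmetric channel: C = 1 − h₂(ε) where h₂ is the binary entropy function.
h₂(0.222) = −0.222·log₂0.222 − 0.778·log₂0.778 = 0.7638.
C = 1 − 0.7638 = 0.2362 bits per channel use.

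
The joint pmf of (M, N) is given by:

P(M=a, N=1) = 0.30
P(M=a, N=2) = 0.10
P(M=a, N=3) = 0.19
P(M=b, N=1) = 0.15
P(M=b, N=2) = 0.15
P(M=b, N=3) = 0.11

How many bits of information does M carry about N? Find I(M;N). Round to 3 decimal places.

Marginals: p(M) = (0.5900, 0.4100), p(N) = (0.4500, 0.2500, 0.3000).
I(M;N) = Σ p(x,y)·log₂[p(x,y)/(p(x)p(y))].
  (a,1): 0.30·log₂(1.1299) = 0.0529
  (a,2): 0.10·log₂(0.6780) = -0.0561
  (a,3): 0.19·log₂(1.0734) = 0.0194
  (b,1): 0.15·log₂(0.8130) = -0.0448
  (b,2): 0.15·log₂(1.4634) = 0.0824
  (b,3): 0.11·log₂(0.8943) = -0.0177
Sum = 0.036 bits.

0.036 bits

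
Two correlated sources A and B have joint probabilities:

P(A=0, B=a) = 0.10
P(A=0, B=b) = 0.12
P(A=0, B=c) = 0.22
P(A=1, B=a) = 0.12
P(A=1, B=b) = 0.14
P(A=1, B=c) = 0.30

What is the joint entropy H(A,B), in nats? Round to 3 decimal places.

1.709 nats

H(A,B) = −Σ p(x,y)·ln p(x,y) over all 6 cells.
  cell (0,a): −0.10·ln0.10 = 0.2303
  cell (0,b): −0.12·ln0.12 = 0.2544
  cell (0,c): −0.22·ln0.22 = 0.3331
  cell (1,a): −0.12·ln0.12 = 0.2544
  cell (1,b): −0.14·ln0.14 = 0.2753
  cell (1,c): −0.30·ln0.30 = 0.3612
Sum = 1.709 nats.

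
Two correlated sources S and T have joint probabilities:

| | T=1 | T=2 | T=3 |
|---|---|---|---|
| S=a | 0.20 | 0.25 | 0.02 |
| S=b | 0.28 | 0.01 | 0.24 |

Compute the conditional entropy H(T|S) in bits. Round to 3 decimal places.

Marginals: p(S) = (0.4700, 0.5300), p(T) = (0.4800, 0.2600, 0.2600).
H(T|S) = Σ p(S) · H(T|S=·).
  S=a: p=0.4700, H(T|S=a) = 1.2028
  S=b: p=0.5300, H(T|S=b) = 1.1120
Weighted sum = 1.155 bits.

1.155 bits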